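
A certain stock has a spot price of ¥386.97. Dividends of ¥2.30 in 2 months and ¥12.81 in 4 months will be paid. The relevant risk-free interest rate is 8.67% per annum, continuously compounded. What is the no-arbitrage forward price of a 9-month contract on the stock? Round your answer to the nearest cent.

PV(dividends) I = 2.30·e^(−0.0867·2/12) + 12.81·e^(−0.0867·4/12)
I = 2.2670 + 12.4451 = 14.7121
F = (S − I)·e^(rT) = (386.97 − 14.7121) · e^(0.0867·9/12)
= 372.2579 · e^0.065025 = 372.2579 × 1.067186 = ¥397.27

¥397.27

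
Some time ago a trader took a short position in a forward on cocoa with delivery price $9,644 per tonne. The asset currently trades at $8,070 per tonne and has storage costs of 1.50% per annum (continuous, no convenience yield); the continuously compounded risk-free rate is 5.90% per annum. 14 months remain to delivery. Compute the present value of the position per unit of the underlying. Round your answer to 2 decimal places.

$790.03 per tonne

Current fair forward for the remaining 14 months: F = S·e^((r + u)·T), (r + u) = 0.0590 + 0.0150 = 0.0740
F = 8070 · e^(0.0740 × 14/12) = 8070 × 1.09016966 = 8797.6692
Value of long forward = (F − K)·e^(−rT) = (8797.6692 − 9644) · e^(−0.0590·14/12)
= -846.3308 × 0.93348225 = -790.03
Short position value = −(long value) = $790.03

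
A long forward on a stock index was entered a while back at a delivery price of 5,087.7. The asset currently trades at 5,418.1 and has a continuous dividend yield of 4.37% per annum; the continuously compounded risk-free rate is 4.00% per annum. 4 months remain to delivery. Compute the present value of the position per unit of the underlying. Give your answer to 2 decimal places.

319.43

Current fair forward for the remaining 4 months: F = S·e^((r − q)·T), (r − q) = 0.0400 − 0.0437 = -0.0037
F = 5418.1 · e^(-0.0037 × 4/12) = 5418.1 × 0.99876743 = 5411.4218
Value of long forward = (F − K)·e^(−rT) = (5411.4218 − 5087.7) · e^(−0.0400·4/12)
= 323.7218 × 0.98675516 = 319.43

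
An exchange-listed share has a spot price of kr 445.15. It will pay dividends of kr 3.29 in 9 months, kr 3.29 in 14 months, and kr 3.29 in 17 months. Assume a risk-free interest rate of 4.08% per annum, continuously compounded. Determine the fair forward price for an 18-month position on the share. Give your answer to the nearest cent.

kr 463.22

PV(dividends) I = 3.29·e^(−0.0408·9/12) + 3.29·e^(−0.0408·14/12) + 3.29·e^(−0.0408·17/12)
I = 3.1909 + 3.1371 + 3.1052 = 9.4332
F = (S − I)·e^(rT) = (445.15 − 9.4332) · e^(0.0408·18/12)
= 435.7168 · e^0.061200 = 435.7168 × 1.063112 = kr 463.22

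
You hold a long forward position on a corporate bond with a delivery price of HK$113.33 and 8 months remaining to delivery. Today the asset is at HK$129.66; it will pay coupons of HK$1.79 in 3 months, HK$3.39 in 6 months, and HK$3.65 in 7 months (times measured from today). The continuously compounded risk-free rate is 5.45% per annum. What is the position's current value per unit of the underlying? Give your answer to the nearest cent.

PV(remaining coupons) I = 1.79·e^(−0.0545·3/12) + 3.39·e^(−0.0545·6/12) + 3.65·e^(−0.0545·7/12) = 8.6004
Current forward F = (S − I)·e^(rT) = (129.66 − 8.6004)·e^(0.0545·8/12) = 121.0596 × 1.037001 = 125.5389
Value (long) = (F − K)·e^(−rT) = (125.5389 − 113.33) × 0.964319 = 11.7733
Value = HK$11.77

HK$11.77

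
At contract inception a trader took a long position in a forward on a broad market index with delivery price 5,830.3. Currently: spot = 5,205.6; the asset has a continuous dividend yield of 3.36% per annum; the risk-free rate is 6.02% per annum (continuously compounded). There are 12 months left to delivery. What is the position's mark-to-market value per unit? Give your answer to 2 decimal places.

Current fair forward for the remaining 12 months: F = S·e^((r − q)·T), (r − q) = 0.0602 − 0.0336 = 0.0266
F = 5205.6 · e^(0.0266 × 12/12) = 5205.6 × 1.02695694 = 5345.9270
Value of long forward = (F − K)·e^(−rT) = (5345.9270 − 5830.3) · e^(−0.0602·12/12)
= -484.3730 × 0.94157620 = -456.07

-456.07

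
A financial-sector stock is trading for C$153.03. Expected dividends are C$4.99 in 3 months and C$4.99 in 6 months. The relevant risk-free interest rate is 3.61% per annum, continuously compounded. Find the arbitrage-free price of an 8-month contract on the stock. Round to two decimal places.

PV(dividends) I = 4.99·e^(−0.0361·3/12) + 4.99·e^(−0.0361·6/12)
I = 4.9452 + 4.9007 = 9.8459
F = (S − I)·e^(rT) = (153.03 − 9.8459) · e^(0.0361·8/12)
= 143.1841 · e^0.024067 = 143.1841 × 1.024359 = C$146.67

C$146.67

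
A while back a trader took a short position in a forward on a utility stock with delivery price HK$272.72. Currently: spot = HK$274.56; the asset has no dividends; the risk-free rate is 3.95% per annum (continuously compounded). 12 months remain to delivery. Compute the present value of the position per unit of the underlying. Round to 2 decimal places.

-HK$12.40

Current fair forward for the remaining 12 months: F = S·e^(r·T), r = 0.0395
F = 274.56 · e^(0.0395 × 12/12) = 274.56 × 1.040290 = 285.6220
Value of long forward = (F − K)·e^(−rT) = (285.6220 − 272.72) · e^(−0.0395·12/12)
= 12.9020 × 0.961270 = 12.40
Short position value = −(long value) = -HK$12.40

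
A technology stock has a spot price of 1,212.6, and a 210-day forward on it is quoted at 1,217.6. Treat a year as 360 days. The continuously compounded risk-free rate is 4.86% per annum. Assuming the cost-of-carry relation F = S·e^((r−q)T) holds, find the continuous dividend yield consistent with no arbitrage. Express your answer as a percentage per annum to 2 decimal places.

4.15%

From F = S·e^((r−q)T): (r − q) = ln(F/S)/T
ln(1217.6/1212.6) = ln(1.004123) = 0.004115
(r − q) = 0.004115 / (210/360) = 0.007054
q = r − ln(F/S)/T = 0.0486 − 0.007054 = 0.041546
q = 4.15%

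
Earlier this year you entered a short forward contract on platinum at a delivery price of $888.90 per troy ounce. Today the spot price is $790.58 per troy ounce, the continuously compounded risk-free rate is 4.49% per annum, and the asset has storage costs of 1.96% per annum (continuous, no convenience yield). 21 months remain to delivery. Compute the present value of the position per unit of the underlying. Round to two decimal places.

Current fair forward for the remaining 21 months: F = S·e^((r + u)·T), (r + u) = 0.0449 + 0.0196 = 0.0645
F = 790.58 · e^(0.0645 × 21/12) = 790.58 × 1.119492 = 885.0480
Value of long forward = (F − K)·e^(−rT) = (885.0480 − 888.90) · e^(−0.0449·21/12)
= -3.8520 × 0.924433 = -3.56
Short position value = −(long value) = $3.56

$3.56 per troy ounce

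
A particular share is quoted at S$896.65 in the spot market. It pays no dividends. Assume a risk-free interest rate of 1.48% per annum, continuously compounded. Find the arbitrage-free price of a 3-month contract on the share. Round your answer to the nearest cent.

F = S·e^(rT) = 896.65 · e^(0.0148 × 3/12)
= 896.65 · e^0.003700 = 896.65 × 1.003707
F = S$899.97

S$899.97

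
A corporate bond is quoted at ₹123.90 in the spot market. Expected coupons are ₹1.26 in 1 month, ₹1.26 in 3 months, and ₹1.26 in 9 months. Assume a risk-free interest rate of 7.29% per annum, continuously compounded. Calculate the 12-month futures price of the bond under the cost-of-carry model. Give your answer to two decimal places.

PV(coupons) I = 1.26·e^(−0.0729·1/12) + 1.26·e^(−0.0729·3/12) + 1.26·e^(−0.0729·9/12)
I = 1.2524 + 1.2372 + 1.1930 = 3.6826
F = (S − I)·e^(rT) = (123.90 − 3.6826) · e^(0.0729·12/12)
= 120.2174 · e^0.072900 = 120.2174 × 1.075623 = ₹129.31

₹129.31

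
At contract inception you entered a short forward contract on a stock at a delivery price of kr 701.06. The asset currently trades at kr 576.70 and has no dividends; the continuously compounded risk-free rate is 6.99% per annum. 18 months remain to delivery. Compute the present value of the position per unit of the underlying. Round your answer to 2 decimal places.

Current fair forward for the remaining 18 months: F = S·e^(r·T), r = 0.0699
F = 576.70 · e^(0.0699 × 18/12) = 576.70 × 1.110544 = 640.4507
Value of long forward = (F − K)·e^(−rT) = (640.4507 − 701.06) · e^(−0.0699·18/12)
= -60.6093 × 0.900460 = -54.58
Short position value = −(long value) = kr 54.58

kr 54.58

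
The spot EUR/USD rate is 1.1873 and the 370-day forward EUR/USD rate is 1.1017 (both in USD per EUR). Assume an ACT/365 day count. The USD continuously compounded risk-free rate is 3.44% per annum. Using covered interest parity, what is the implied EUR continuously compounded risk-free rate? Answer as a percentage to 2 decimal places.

F = S·e^((r_USD − r_EUR)T) ⇒ r_EUR = r_USD − ln(F/S)/T
ln(1.1017/1.1873) = -0.074827; /(370/365) = -0.073816
r_EUR = 0.0344 + 0.073816 = 0.108216
r_EUR = 10.82%

10.82%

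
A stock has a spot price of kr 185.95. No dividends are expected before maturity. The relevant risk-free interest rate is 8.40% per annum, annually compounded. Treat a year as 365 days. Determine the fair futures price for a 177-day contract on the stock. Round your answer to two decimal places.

F = S · (1+r)^T
= 185.95 × 1.039889
F = kr 193.37

kr 193.37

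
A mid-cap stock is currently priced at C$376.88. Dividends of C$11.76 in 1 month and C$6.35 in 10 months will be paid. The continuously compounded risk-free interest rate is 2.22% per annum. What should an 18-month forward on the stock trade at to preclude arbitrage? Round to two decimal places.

PV(dividends) I = 11.76·e^(−0.0222·1/12) + 6.35·e^(−0.0222·10/12)
I = 11.7383 + 6.2336 = 17.9719
F = (S − I)·e^(rT) = (376.88 − 17.9719) · e^(0.0222·18/12)
= 358.9081 · e^0.033300 = 358.9081 × 1.033861 = C$371.06

C$371.06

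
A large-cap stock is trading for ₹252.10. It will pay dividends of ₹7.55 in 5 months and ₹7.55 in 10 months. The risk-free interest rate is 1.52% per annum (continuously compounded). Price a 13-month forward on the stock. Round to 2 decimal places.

PV(dividends) I = 7.55·e^(−0.0152·5/12) + 7.55·e^(−0.0152·10/12)
I = 7.5023 + 7.4550 = 14.9573
F = (S − I)·e^(rT) = (252.10 − 14.9573) · e^(0.0152·13/12)
= 237.1427 · e^0.016467 = 237.1427 × 1.016603 = ₹241.08

₹241.08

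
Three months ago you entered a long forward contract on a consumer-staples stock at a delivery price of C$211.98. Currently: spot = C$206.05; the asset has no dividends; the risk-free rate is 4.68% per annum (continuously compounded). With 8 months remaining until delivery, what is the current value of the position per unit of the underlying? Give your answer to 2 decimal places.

Current fair forward for the remaining 8 months: F = S·e^(r·T), r = 0.0468
F = 206.05 · e^(0.0468 × 8/12) = 206.05 × 1.031692 = 212.5801
Value of long forward = (F − K)·e^(−rT) = (212.5801 − 211.98) · e^(−0.0468·8/12)
= 0.6001 × 0.969282 = 0.58

C$0.58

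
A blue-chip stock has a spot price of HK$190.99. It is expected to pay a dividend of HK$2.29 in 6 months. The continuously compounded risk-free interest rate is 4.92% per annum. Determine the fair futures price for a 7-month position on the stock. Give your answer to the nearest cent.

HK$194.25

PV(dividends) I = 2.29·e^(−0.0492·6/12)
I = 2.2344
F = (S − I)·e^(rT) = (190.99 − 2.2344) · e^(0.0492·7/12)
= 188.7556 · e^0.028700 = 188.7556 × 1.029116 = HK$194.25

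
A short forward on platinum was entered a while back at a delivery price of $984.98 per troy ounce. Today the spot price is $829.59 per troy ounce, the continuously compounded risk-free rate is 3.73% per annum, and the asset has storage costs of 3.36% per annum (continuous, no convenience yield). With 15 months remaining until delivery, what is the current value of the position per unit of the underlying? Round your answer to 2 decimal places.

$74.93 per troy ounce

Current fair forward for the remaining 15 months: F = S·e^((r + u)·T), (r + u) = 0.0373 + 0.0336 = 0.0709
F = 829.59 · e^(0.0709 × 15/12) = 829.59 × 1.092671 = 906.4689
Value of long forward = (F − K)·e^(−rT) = (906.4689 − 984.98) · e^(−0.0373·15/12)
= -78.5111 × 0.954445 = -74.93
Short position value = −(long value) = $74.93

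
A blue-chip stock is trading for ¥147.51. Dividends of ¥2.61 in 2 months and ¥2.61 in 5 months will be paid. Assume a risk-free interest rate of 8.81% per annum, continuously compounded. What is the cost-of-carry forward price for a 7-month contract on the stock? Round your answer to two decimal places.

PV(dividends) I = 2.61·e^(−0.0881·2/12) + 2.61·e^(−0.0881·5/12)
I = 2.5720 + 2.5159 = 5.0879
F = (S − I)·e^(rT) = (147.51 − 5.0879) · e^(0.0881·7/12)
= 142.4221 · e^0.051392 = 142.4221 × 1.052735 = ¥149.93

¥149.93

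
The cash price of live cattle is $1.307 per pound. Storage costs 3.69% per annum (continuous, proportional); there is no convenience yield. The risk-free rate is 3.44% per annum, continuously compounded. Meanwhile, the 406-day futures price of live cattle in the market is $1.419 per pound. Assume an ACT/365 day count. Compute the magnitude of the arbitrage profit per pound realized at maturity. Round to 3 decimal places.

$0.004 per pound

Fair futures: F* = S·e^(carry·T), with carry = (r + u) = 0.0344 + 0.0369 = 0.0713
F* = 1.307 · e^(0.0713 × 406/365) = 1.307 · e^0.079309 = 1.307 × 1.082539 = $1.4149
Market $1.419 > fair $1.4149: forward overpriced → cash-and-carry (buy spot, short the forward).
At maturity, profit = |F_mkt − F*| = |1.419 − 1.4149| = $0.004 per pound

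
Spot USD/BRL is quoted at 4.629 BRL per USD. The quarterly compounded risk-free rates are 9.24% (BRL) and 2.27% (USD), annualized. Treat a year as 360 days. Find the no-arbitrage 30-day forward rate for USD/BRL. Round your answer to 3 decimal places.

By covered interest parity, F = S · (1+r_BRL/4)^(4T) / (1+r_USD/4)^(4T)
= 4.629 × 1.007641 / 1.001888 = 4.629 × 1.005742
F = 4.656 BRL per USD

4.656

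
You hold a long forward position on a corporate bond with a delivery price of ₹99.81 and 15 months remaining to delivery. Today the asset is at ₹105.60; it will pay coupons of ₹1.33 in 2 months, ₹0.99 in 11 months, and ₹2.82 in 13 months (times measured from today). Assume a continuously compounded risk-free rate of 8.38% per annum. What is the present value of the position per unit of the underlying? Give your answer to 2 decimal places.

PV(remaining coupons) I = 1.33·e^(−0.0838·2/12) + 0.99·e^(−0.0838·11/12) + 2.82·e^(−0.0838·13/12) = 4.8036
Current forward F = (S − I)·e^(rT) = (105.60 − 4.8036)·e^(0.0838·15/12) = 100.7964 × 1.110433 = 111.9276
Value (long) = (F − K)·e^(−rT) = (111.9276 − 99.81) × 0.900550 = 10.9125
Value = ₹10.91

₹10.91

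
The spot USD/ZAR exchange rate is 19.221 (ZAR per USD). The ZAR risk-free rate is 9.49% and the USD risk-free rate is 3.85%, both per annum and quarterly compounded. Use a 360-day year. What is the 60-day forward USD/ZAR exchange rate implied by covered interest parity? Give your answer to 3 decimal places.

By covered interest parity, F = S · (1+r_ZAR/4)^(4T) / (1+r_USD/4)^(4T)
= 19.221 × 1.015755 / 1.006406 = 19.221 × 1.009289
F = 19.400 ZAR per USD

19.400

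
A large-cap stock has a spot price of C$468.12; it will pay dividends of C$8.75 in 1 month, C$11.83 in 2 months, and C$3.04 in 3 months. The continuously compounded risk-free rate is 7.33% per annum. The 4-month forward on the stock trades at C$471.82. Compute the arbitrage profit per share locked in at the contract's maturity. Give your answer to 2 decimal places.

PV(dividends) I = 8.75·e^(−0.0733·1/12) + 11.83·e^(−0.0733·2/12) + 3.04·e^(−0.0733·3/12) = 23.3679
Fair forward F* = (S − I)·e^(rT) = (468.12 − 23.3679)·e^0.024433 = 444.7521 × 1.024734 = 455.7526
Market C$471.82 > fair 455.7526: forward overpriced → cash-and-carry (borrow at r, buy the stock and collect the dividends, short the forward).
Profit at T = |F_mkt − F*| = |471.82 − 455.7526| = C$16.07 per share

C$16.07 per share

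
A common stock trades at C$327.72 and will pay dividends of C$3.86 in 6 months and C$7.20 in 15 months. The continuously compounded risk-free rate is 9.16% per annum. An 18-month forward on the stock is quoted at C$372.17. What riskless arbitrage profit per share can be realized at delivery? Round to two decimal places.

PV(dividends) I = 3.86·e^(−0.0916·6/12) + 7.20·e^(−0.0916·15/12) = 10.1082
Fair forward F* = (S − I)·e^(rT) = (327.72 − 10.1082)·e^0.137400 = 317.6118 × 1.147287 = 364.3919
Market C$372.17 > fair 364.3919: forward overpriced → cash-and-carry (borrow at r, buy the stock and collect the dividends, short the forward).
Profit at T = |F_mkt − F*| = |372.17 − 364.3919| = C$7.78 per share

C$7.78 per share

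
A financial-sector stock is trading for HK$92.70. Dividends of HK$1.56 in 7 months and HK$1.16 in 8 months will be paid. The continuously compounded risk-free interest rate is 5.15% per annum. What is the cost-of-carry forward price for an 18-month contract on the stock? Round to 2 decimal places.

HK$97.30

PV(dividends) I = 1.56·e^(−0.0515·7/12) + 1.16·e^(−0.0515·8/12)
I = 1.5138 + 1.1208 = 2.6346
F = (S − I)·e^(rT) = (92.70 − 2.6346) · e^(0.0515·18/12)
= 90.0654 · e^0.077250 = 90.0654 × 1.080312 = HK$97.30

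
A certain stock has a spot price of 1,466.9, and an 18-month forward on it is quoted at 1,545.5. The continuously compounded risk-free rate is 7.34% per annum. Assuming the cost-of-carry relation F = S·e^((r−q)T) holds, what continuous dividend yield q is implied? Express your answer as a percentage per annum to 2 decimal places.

3.86%

From F = S·e^((r−q)T): (r − q) = ln(F/S)/T
ln(1545.5/1466.9) = ln(1.053582) = 0.052196
(r − q) = 0.052196 / (18/12) = 0.034797
q = r − ln(F/S)/T = 0.0734 − 0.034797 = 0.038603
q = 3.86%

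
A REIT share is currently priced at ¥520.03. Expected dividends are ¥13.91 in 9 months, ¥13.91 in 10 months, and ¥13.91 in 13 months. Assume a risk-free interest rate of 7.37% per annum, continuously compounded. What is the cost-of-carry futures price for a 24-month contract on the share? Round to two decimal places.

PV(dividends) I = 13.91·e^(−0.0737·9/12) + 13.91·e^(−0.0737·10/12) + 13.91·e^(−0.0737·13/12)
I = 13.1620 + 13.0814 + 12.8426 = 39.0860
F = (S − I)·e^(rT) = (520.03 − 39.0860) · e^(0.0737·24/12)
= 480.9440 · e^0.147400 = 480.9440 × 1.158817 = ¥557.33

¥557.33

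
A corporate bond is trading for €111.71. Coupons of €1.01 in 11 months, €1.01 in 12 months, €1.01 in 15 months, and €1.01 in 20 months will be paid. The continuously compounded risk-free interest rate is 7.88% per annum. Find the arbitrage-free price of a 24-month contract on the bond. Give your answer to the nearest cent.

€126.48

PV(coupons) I = 1.01·e^(−0.0788·11/12) + 1.01·e^(−0.0788·12/12) + 1.01·e^(−0.0788·15/12) + 1.01·e^(−0.0788·20/12)
I = 0.9396 + 0.9335 + 0.9153 + 0.8857 = 3.6741
F = (S − I)·e^(rT) = (111.71 − 3.6741) · e^(0.0788·24/12)
= 108.0359 · e^0.157600 = 108.0359 × 1.170698 = €126.48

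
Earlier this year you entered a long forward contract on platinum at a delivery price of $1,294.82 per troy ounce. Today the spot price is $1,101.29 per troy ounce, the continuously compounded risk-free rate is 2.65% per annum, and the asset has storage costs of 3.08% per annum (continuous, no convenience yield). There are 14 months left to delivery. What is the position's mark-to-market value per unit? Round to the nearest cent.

-$113.82 per troy ounce

Current fair forward for the remaining 14 months: F = S·e^((r + u)·T), (r + u) = 0.0265 + 0.0308 = 0.0573
F = 1101.29 · e^(0.0573 × 14/12) = 1101.29 × 1.06913510 = 1177.4278
Value of long forward = (F − K)·e^(−rT) = (1177.4278 − 1294.82) · e^(−0.0265·14/12)
= -117.3922 × 0.96955637 = -113.82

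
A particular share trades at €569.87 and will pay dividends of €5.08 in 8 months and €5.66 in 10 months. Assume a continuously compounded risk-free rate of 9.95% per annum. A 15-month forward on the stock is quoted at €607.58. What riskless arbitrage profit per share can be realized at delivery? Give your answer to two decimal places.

€26.48 per share

PV(dividends) I = 5.08·e^(−0.0995·8/12) + 5.66·e^(−0.0995·10/12) = 9.9636
Fair forward F* = (S − I)·e^(rT) = (569.87 − 9.9636)·e^0.124375 = 559.9064 × 1.132440 = 634.0604
Market €607.58 < fair 634.0604: forward underpriced → reverse cash-and-carry (short the stock, invest proceeds at r, pay the dividends, go long the forward).
Profit at T = |F_mkt − F*| = |607.58 − 634.0604| = €26.48 per share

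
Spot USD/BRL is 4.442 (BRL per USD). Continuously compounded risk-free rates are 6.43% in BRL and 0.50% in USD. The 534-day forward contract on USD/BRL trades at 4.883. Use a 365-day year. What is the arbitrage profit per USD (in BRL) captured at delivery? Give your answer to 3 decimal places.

0.038 per USD (in BRL)

Fair forward: F* = S·e^(carry·T), with carry = (r_BRL − r_USD) = 0.0643 − 0.0050 = 0.0593
F* = 4.442 · e^(0.0593 × 534/365) = 4.442 · e^0.086757 = 4.442 × 1.090632 = 4.8446
Market 4.883 > fair 4.8446: forward overpriced → cash-and-carry (buy spot, short the forward).
At maturity, profit = |F_mkt − F*| = |4.883 − 4.8446| = 0.038 per USD (in BRL)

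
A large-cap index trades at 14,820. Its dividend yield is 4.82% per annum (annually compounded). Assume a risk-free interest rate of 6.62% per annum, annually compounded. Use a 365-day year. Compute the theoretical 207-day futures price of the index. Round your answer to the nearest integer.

F = S · (1+r)^T / (1+q)^T
= 14820 × 1.037022 / 1.027057 = 14820 × 1.009702
F = 14,964

14,964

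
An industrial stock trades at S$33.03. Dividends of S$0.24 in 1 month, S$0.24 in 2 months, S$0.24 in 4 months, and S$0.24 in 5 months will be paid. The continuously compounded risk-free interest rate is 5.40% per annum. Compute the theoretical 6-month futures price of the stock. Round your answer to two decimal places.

PV(dividends) I = 0.24·e^(−0.0540·1/12) + 0.24·e^(−0.0540·2/12) + 0.24·e^(−0.0540·4/12) + 0.24·e^(−0.0540·5/12)
I = 0.2389 + 0.2378 + 0.2357 + 0.2347 = 0.9471
F = (S − I)·e^(rT) = (33.03 − 0.9471) · e^(0.0540·6/12)
= 32.0829 · e^0.027000 = 32.0829 × 1.027368 = S$32.96

S$32.96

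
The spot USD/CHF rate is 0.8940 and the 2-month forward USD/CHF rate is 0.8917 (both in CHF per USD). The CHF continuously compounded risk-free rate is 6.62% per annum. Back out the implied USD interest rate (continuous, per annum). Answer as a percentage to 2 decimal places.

8.17%

F = S·e^((r_CHF − r_USD)T) ⇒ r_USD = r_CHF − ln(F/S)/T
ln(0.8917/0.8940) = -0.002576; /(2/12) = -0.015456
r_USD = 0.0662 + 0.015456 = 0.081656
r_USD = 8.17%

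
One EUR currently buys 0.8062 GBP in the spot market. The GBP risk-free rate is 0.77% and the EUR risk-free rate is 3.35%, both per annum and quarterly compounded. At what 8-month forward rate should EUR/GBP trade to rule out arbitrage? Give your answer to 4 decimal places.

By covered interest parity, F = S · (1+r_GBP/4)^(4T) / (1+r_EUR/4)^(4T)
= 0.8062 × 1.005142 / 1.022489 = 0.8062 × 0.983035
F = 0.7925 GBP per EUR

0.7925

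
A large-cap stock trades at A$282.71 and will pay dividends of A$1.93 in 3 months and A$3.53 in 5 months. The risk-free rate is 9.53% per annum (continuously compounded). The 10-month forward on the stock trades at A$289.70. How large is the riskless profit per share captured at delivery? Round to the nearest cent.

PV(dividends) I = 1.93·e^(−0.0953·3/12) + 3.53·e^(−0.0953·5/12) = 5.2771
Fair forward F* = (S − I)·e^(rT) = (282.71 − 5.2771)·e^0.079417 = 277.4329 × 1.082656 = 300.3644
Market A$289.70 < fair 300.3644: forward underpriced → reverse cash-and-carry (short the stock, invest proceeds at r, pay the dividends, go long the forward).
Profit at T = |F_mkt − F*| = |289.70 − 300.3644| = A$10.66 per share

A$10.66 per share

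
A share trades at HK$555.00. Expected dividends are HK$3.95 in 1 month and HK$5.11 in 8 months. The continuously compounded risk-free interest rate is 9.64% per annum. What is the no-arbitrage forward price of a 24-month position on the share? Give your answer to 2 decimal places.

PV(dividends) I = 3.95·e^(−0.0964·1/12) + 5.11·e^(−0.0964·8/12)
I = 3.9184 + 4.7919 = 8.7103
F = (S − I)·e^(rT) = (555.00 − 8.7103) · e^(0.0964·24/12)
= 546.2897 · e^0.192800 = 546.2897 × 1.212640 = HK$662.45

HK$662.45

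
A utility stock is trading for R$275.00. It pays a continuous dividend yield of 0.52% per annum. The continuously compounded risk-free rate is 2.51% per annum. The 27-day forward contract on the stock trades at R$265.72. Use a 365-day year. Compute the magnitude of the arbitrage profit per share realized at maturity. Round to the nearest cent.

R$9.69 per share

Fair forward: F* = S·e^(carry·T), with carry = (r − q) = 0.0251 − 0.0052 = 0.0199
F* = 275.00 · e^(0.0199 × 27/365) = 275.00 · e^0.001472 = 275.00 × 1.001473 = R$275.4051
Market R$265.72 < fair R$275.4051: forward underpriced → reverse cash-and-carry (short spot, go long the forward).
At maturity, profit = |F_mkt − F*| = |265.72 − 275.4051| = R$9.69 per share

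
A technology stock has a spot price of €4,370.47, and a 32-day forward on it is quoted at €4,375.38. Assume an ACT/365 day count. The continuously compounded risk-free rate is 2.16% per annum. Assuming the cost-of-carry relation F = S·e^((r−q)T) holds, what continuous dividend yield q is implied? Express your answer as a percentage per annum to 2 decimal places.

0.88%

From F = S·e^((r−q)T): (r − q) = ln(F/S)/T
ln(4375.38/4370.47) = ln(1.001123) = 0.001122
(r − q) = 0.001122 / (32/365) = 0.012798
q = r − ln(F/S)/T = 0.0216 − 0.012798 = 0.008802
q = 0.88%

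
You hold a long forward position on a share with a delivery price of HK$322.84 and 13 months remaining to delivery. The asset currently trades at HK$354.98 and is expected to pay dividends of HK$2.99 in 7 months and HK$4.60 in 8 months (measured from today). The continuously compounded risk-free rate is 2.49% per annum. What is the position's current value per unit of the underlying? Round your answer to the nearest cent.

HK$33.26

PV(remaining dividends) I = 2.99·e^(−0.0249·7/12) + 4.60·e^(−0.0249·8/12) = 7.4712
Current forward F = (S − I)·e^(rT) = (354.98 − 7.4712)·e^(0.0249·13/12) = 347.5088 × 1.027342 = 357.0104
Value (long) = (F − K)·e^(−rT) = (357.0104 − 322.84) × 0.973386 = 33.2610
Value = HK$33.26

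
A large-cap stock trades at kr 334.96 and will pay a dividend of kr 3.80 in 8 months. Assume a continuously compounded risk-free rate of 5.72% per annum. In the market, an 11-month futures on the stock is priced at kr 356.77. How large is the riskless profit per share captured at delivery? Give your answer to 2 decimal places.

PV(dividends) I = 3.80·e^(−0.0572·8/12) = 3.6578
Fair futures F* = (S − I)·e^(rT) = (334.96 − 3.6578)·e^0.052433 = 331.3022 × 1.053832 = 349.1369
Market kr 356.77 > fair 349.1369: forward overpriced → cash-and-carry (borrow at r, buy the stock and collect the dividends, short the forward).
Profit at T = |F_mkt − F*| = |356.77 − 349.1369| = kr 7.63 per share

kr 7.63 per share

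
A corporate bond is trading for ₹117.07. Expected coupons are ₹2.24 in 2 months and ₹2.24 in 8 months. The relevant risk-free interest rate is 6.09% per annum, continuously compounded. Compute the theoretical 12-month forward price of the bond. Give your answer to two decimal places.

₹119.78

PV(coupons) I = 2.24·e^(−0.0609·2/12) + 2.24·e^(−0.0609·8/12)
I = 2.2174 + 2.1509 = 4.3683
F = (S − I)·e^(rT) = (117.07 − 4.3683) · e^(0.0609·12/12)
= 112.7017 · e^0.060900 = 112.7017 × 1.062793 = ₹119.78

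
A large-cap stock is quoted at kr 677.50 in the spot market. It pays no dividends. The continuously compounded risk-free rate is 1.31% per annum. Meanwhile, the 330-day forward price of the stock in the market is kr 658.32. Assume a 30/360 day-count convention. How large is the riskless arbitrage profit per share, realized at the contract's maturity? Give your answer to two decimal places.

kr 27.36 per share

Fair forward: F* = S·e^(carry·T), with carry = r = 0.0131
F* = 677.50 · e^(0.0131 × 330/360) = 677.50 · e^0.012008 = 677.50 × 1.012080 = kr 685.6842
Market kr 658.32 < fair kr 685.6842: forward underpriced → reverse cash-and-carry (short spot, go long the forward).
At maturity, profit = |F_mkt − F*| = |658.32 − 685.6842| = kr 27.36 per share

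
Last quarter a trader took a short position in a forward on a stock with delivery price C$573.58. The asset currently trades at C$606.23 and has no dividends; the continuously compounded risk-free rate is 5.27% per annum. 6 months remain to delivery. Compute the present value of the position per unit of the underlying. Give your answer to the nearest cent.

Current fair forward for the remaining 6 months: F = S·e^(r·T), r = 0.0527
F = 606.23 · e^(0.0527 × 6/12) = 606.23 × 1.026700 = 622.4163
Value of long forward = (F − K)·e^(−rT) = (622.4163 − 573.58) · e^(−0.0527·6/12)
= 48.8363 × 0.973994 = 47.57
Short position value = −(long value) = -C$47.57

-C$47.57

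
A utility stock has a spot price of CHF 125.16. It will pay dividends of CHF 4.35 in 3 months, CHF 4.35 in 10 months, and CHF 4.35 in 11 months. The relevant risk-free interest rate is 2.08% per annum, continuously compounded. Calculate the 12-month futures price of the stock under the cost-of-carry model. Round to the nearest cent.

PV(dividends) I = 4.35·e^(−0.0208·3/12) + 4.35·e^(−0.0208·10/12) + 4.35·e^(−0.0208·11/12)
I = 4.3274 + 4.2752 + 4.2678 = 12.8704
F = (S − I)·e^(rT) = (125.16 − 12.8704) · e^(0.0208·12/12)
= 112.2896 · e^0.020800 = 112.2896 × 1.021018 = CHF 114.65

CHF 114.65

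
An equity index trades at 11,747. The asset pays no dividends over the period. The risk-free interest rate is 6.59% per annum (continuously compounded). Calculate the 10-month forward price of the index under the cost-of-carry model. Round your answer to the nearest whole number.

F = S·e^(rT) = 11747 · e^(0.0659 × 10/12)
= 11747 · e^0.054917 = 11747 × 1.056453
F = 12,410

12,410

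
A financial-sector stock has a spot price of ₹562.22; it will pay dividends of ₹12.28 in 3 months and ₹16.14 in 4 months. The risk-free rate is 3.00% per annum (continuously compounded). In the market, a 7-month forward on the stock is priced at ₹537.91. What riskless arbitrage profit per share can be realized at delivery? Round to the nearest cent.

₹5.57 per share

PV(dividends) I = 12.28·e^(−0.0300·3/12) + 16.14·e^(−0.0300·4/12) = 28.1676
Fair forward F* = (S − I)·e^(rT) = (562.22 − 28.1676)·e^0.017500 = 534.0524 × 1.017654 = 543.4806
Market ₹537.91 < fair 543.4806: forward underpriced → reverse cash-and-carry (short the stock, invest proceeds at r, pay the dividends, go long the forward).
Profit at T = |F_mkt − F*| = |537.91 − 543.4806| = ₹5.57 per share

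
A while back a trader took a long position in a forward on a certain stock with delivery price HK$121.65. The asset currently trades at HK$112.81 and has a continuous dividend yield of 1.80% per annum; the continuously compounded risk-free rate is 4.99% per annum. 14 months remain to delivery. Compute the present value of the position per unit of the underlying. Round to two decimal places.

Current fair forward for the remaining 14 months: F = S·e^((r − q)·T), (r − q) = 0.0499 − 0.0180 = 0.0319
F = 112.81 · e^(0.0319 × 14/12) = 112.81 × 1.037918 = 117.0875
Value of long forward = (F − K)·e^(−rT) = (117.0875 − 121.65) · e^(−0.0499·14/12)
= -4.5625 × 0.943446 = -4.30

-HK$4.30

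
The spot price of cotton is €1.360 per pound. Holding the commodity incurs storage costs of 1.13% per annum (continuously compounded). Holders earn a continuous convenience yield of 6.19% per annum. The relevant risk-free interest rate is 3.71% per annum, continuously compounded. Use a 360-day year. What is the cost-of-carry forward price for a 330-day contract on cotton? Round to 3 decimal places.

Net carry = r + u − y = 0.0371 + 0.0113 − 0.0619 = -0.0135
F = S·e^((r+u−y)T) = 1.360 · e^(-0.0135 × 330/360) = 1.360 · e^-0.012375
= 1.360 × 0.987701 = €1.343 per pound

€1.343 per pound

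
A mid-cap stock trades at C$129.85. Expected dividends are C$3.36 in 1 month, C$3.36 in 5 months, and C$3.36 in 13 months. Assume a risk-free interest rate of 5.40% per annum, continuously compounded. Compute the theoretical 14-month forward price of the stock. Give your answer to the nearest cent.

PV(dividends) I = 3.36·e^(−0.0540·1/12) + 3.36·e^(−0.0540·5/12) + 3.36·e^(−0.0540·13/12)
I = 3.3449 + 3.2852 + 3.1691 = 9.7992
F = (S − I)·e^(rT) = (129.85 − 9.7992) · e^(0.0540·14/12)
= 120.0508 · e^0.063000 = 120.0508 × 1.065027 = C$127.86

C$127.86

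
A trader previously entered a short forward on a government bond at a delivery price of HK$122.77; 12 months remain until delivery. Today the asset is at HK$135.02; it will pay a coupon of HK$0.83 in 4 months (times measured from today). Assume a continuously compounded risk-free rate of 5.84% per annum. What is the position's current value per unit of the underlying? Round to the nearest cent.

PV(remaining coupons) I = 0.83·e^(−0.0584·4/12) = 0.8140
Current forward F = (S − I)·e^(rT) = (135.02 − 0.8140)·e^(0.0584·12/12) = 134.2060 × 1.060139 = 142.2770
Value (long) = (F − K)·e^(−rT) = (142.2770 − 122.77) × 0.943273 = 18.4004
Short position value = −(long value) = -HK$18.40

-HK$18.40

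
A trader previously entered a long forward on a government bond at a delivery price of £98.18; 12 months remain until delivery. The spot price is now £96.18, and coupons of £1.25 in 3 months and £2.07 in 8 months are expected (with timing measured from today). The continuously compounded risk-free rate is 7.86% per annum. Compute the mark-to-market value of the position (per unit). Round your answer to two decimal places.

£2.23

PV(remaining coupons) I = 1.25·e^(−0.0786·3/12) + 2.07·e^(−0.0786·8/12) = 3.1900
Current forward F = (S − I)·e^(rT) = (96.18 − 3.1900)·e^(0.0786·12/12) = 92.9900 × 1.081772 = 100.5940
Value (long) = (F − K)·e^(−rT) = (100.5940 − 98.18) × 0.924410 = 2.2315
Value = £2.23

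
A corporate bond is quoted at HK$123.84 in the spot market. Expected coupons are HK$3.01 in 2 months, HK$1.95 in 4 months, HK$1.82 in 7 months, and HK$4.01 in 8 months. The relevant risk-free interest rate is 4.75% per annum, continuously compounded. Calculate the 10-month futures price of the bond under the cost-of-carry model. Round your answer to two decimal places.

PV(coupons) I = 3.01·e^(−0.0475·2/12) + 1.95·e^(−0.0475·4/12) + 1.82·e^(−0.0475·7/12) + 4.01·e^(−0.0475·8/12)
I = 2.9863 + 1.9194 + 1.7703 + 3.8850 = 10.5610
F = (S − I)·e^(rT) = (123.84 − 10.5610) · e^(0.0475·10/12)
= 113.2790 · e^0.039583 = 113.2790 × 1.040377 = HK$117.85

HK$117.85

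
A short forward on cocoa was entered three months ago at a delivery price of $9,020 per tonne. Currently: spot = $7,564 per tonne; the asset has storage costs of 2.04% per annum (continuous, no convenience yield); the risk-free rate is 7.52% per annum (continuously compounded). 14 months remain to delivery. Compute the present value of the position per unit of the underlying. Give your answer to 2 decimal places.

$516.18 per tonne

Current fair forward for the remaining 14 months: F = S·e^((r + u)·T), (r + u) = 0.0752 + 0.0204 = 0.0956
F = 7564 · e^(0.0956 × 14/12) = 7564 × 1.11799101 = 8456.4840
Value of long forward = (F − K)·e^(−rT) = (8456.4840 − 9020) · e^(−0.0752·14/12)
= -563.5160 × 0.91600511 = -516.18
Short position value = −(long value) = $516.18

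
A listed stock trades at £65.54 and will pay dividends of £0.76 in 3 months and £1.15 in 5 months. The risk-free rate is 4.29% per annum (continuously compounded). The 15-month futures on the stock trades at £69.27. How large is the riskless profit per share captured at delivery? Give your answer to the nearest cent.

PV(dividends) I = 0.76·e^(−0.0429·3/12) + 1.15·e^(−0.0429·5/12) = 1.8815
Fair futures F* = (S − I)·e^(rT) = (65.54 − 1.8815)·e^0.053625 = 63.6585 × 1.055089 = 67.1654
Market £69.27 > fair 67.1654: forward overpriced → cash-and-carry (borrow at r, buy the stock and collect the dividends, short the forward).
Profit at T = |F_mkt − F*| = |69.27 − 67.1654| = £2.10 per share

£2.10 per share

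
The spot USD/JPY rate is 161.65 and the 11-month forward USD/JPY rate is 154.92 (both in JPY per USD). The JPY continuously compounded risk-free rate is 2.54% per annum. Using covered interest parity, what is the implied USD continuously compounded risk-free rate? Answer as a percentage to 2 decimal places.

7.18%

F = S·e^((r_JPY − r_USD)T) ⇒ r_USD = r_JPY − ln(F/S)/T
ln(154.92/161.65) = -0.042525; /(11/12) = -0.046391
r_USD = 0.0254 + 0.046391 = 0.071791
r_USD = 7.18%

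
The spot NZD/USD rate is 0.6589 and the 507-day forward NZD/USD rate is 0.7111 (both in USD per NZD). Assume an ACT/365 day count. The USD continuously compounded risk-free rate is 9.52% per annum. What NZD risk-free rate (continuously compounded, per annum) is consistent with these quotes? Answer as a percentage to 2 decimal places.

F = S·e^((r_USD − r_NZD)T) ⇒ r_NZD = r_USD − ln(F/S)/T
ln(0.7111/0.6589) = 0.076241; /(507/365) = 0.054888
r_NZD = 0.0952 − 0.054888 = 0.040312
r_NZD = 4.03%

4.03%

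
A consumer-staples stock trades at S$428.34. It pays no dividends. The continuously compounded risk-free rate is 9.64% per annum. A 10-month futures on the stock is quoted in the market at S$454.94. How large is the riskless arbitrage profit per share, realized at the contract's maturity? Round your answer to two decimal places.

Fair futures: F* = S·e^(carry·T), with carry = r = 0.0964
F* = 428.34 · e^(0.0964 × 10/12) = 428.34 · e^0.080333 = 428.34 × 1.083648 = S$464.1698
Market S$454.94 < fair S$464.1698: forward underpriced → reverse cash-and-carry (short spot, go long the forward).
At maturity, profit = |F_mkt − F*| = |454.94 − 464.1698| = S$9.23 per share

S$9.23 per share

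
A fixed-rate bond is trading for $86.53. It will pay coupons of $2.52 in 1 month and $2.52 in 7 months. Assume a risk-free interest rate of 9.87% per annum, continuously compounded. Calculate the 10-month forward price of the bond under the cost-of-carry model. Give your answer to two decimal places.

$88.65

PV(coupons) I = 2.52·e^(−0.0987·1/12) + 2.52·e^(−0.0987·7/12)
I = 2.4994 + 2.3790 = 4.8784
F = (S − I)·e^(rT) = (86.53 − 4.8784) · e^(0.0987·10/12)
= 81.6516 · e^0.082250 = 81.6516 × 1.085727 = $88.65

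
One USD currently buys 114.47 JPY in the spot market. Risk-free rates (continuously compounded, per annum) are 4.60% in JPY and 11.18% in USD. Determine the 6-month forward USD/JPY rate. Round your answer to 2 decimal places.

110.77

F = S·e^((r_JPY − r_USD)T) = 114.47 · e^((0.0460 − 0.1118) × 6/12)
= 114.47 · e^-0.032900 = 114.47 × 0.967635
F = 110.77 JPY per USD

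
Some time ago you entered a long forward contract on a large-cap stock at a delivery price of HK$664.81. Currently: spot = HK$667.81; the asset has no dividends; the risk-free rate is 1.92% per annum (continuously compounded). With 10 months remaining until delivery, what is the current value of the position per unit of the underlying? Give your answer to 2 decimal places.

HK$13.55

Current fair forward for the remaining 10 months: F = S·e^(r·T), r = 0.0192
F = 667.81 · e^(0.0192 × 10/12) = 667.81 × 1.016129 = 678.5811
Value of long forward = (F − K)·e^(−rT) = (678.5811 − 664.81) · e^(−0.0192·10/12)
= 13.7711 × 0.984127 = 13.55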